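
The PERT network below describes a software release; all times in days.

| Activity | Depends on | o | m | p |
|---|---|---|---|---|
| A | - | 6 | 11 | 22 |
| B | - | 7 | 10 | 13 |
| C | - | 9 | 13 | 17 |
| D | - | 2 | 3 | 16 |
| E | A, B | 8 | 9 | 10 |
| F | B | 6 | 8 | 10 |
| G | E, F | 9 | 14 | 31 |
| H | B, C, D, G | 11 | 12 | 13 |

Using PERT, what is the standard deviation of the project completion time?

4.56 days

te_A = (6 + 4·11 + 22)/6 = 72/6 = 12; σ²_A = ((22−6)/6)² = 7.111
te_B = (7 + 4·10 + 13)/6 = 60/6 = 10; σ²_B = ((13−7)/6)² = 1.000
te_C = (9 + 4·13 + 17)/6 = 78/6 = 13; σ²_C = ((17−9)/6)² = 1.778
te_D = (2 + 4·3 + 16)/6 = 30/6 = 5; σ²_D = ((16−2)/6)² = 5.444
te_E = (8 + 4·9 + 10)/6 = 54/6 = 9; σ²_E = ((10−8)/6)² = 0.111
te_F = (6 + 4·8 + 10)/6 = 48/6 = 8; σ²_F = ((10−6)/6)² = 0.444
te_G = (9 + 4·14 + 31)/6 = 96/6 = 16; σ²_G = ((31−9)/6)² = 13.444
te_H = (11 + 4·12 + 13)/6 = 72/6 = 12; σ²_H = ((13−11)/6)² = 0.111

Forward pass:
ES_A = 0; EF_A = 12
ES_B = 0; EF_B = 10
ES_C = 0; EF_C = 13
ES_D = 0; EF_D = 5
ES_E = max(EF_A=12, EF_B=10) = 12; EF_E = 12+9 = 21
ES_F = 10; EF_F = 10+8 = 18
ES_G = max(EF_E=21, EF_F=18) = 21; EF_G = 21+16 = 37
ES_H = max(EF_B=10, EF_C=13, EF_D=5, EF_G=37) = 37; EF_H = 37+12 = 49
Expected project duration μ = 49 days. Critical path: A → E → G → H.

Variance along critical path = 7.111 + 0.111 + 13.444 + 0.111 = 20.778
σ = √20.778 = 4.558 days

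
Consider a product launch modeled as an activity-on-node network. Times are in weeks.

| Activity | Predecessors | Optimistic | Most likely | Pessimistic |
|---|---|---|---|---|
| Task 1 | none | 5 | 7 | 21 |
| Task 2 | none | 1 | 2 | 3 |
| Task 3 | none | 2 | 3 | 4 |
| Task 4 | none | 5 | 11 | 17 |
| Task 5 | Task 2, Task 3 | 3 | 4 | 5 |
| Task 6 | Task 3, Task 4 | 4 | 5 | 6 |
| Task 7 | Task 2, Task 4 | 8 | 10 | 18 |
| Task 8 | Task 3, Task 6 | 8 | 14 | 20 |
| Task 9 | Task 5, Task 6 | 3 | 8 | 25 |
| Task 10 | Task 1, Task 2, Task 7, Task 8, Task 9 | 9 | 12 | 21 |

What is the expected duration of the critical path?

43 weeks

te_Task 1 = (5 + 4·7 + 21)/6 = 54/6 = 9
te_Task 2 = (1 + 4·2 + 3)/6 = 12/6 = 2
te_Task 3 = (2 + 4·3 + 4)/6 = 18/6 = 3
te_Task 4 = (5 + 4·11 + 17)/6 = 66/6 = 11
te_Task 5 = (3 + 4·4 + 5)/6 = 24/6 = 4
te_Task 6 = (4 + 4·5 + 6)/6 = 30/6 = 5
te_Task 7 = (8 + 4·10 + 18)/6 = 66/6 = 11
te_Task 8 = (8 + 4·14 + 20)/6 = 84/6 = 14
te_Task 9 = (3 + 4·8 + 25)/6 = 60/6 = 10
te_Task 10 = (9 + 4·12 + 21)/6 = 78/6 = 13

Forward pass:
ES_Task 1 = 0; EF_Task 1 = 9
ES_Task 2 = 0; EF_Task 2 = 2
ES_Task 3 = 0; EF_Task 3 = 3
ES_Task 4 = 0; EF_Task 4 = 11
ES_Task 5 = max(EF_Task 2=2, EF_Task 3=3) = 3; EF_Task 5 = 3+4 = 7
ES_Task 6 = max(EF_Task 3=3, EF_Task 4=11) = 11; EF_Task 6 = 11+5 = 16
ES_Task 7 = max(EF_Task 2=2, EF_Task 4=11) = 11; EF_Task 7 = 11+11 = 22
ES_Task 8 = max(EF_Task 3=3, EF_Task 6=16) = 16; EF_Task 8 = 16+14 = 30
ES_Task 9 = max(EF_Task 5=7, EF_Task 6=16) = 16; EF_Task 9 = 16+10 = 26
ES_Task 10 = max(EF_Task 1=9, EF_Task 2=2, EF_Task 7=22, EF_Task 8=30, EF_Task 9=26) = 30; EF_Task 10 = 30+13 = 43
Expected project duration μ = 43 weeks. Critical path: Task 4 → Task 6 → Task 8 → Task 10.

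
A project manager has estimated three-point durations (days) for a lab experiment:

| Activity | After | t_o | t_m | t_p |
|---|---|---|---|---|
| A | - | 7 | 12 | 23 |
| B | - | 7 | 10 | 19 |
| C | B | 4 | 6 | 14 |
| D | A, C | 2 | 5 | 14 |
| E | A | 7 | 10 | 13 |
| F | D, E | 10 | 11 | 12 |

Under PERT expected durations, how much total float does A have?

te_A = (7 + 4·12 + 23)/6 = 78/6 = 13
te_B = (7 + 4·10 + 19)/6 = 66/6 = 11
te_C = (4 + 4·6 + 14)/6 = 42/6 = 7
te_D = (2 + 4·5 + 14)/6 = 36/6 = 6
te_E = (7 + 4·10 + 13)/6 = 60/6 = 10
te_F = (10 + 4·11 + 12)/6 = 66/6 = 11

Forward pass:
ES_A = 0; EF_A = 13
ES_B = 0; EF_B = 11
ES_C = 11; EF_C = 11+7 = 18
ES_D = max(EF_A=13, EF_C=18) = 18; EF_D = 18+6 = 24
ES_E = 13; EF_E = 13+10 = 23
ES_F = max(EF_D=24, EF_E=23) = 24; EF_F = 24+11 = 35
Expected project duration μ = 35 days. Critical path: B → C → D → F.

Backward pass:
LF_F = 35; LS_F = 35−11 = 24
LF_E = LS_F = 24; LS_E = 24−10 = 14
LF_D = LS_F = 24; LS_D = 24−6 = 18
LF_C = LS_D = 18; LS_C = 18−7 = 11
LF_B = LS_C = 11; LS_B = 11−11 = 0
LF_A = min(LS_D=18, LS_E=14) = 14; LS_A = 14−13 = 1
Slack_A = LS_A − ES_A = 1 − 0 = 1

1 days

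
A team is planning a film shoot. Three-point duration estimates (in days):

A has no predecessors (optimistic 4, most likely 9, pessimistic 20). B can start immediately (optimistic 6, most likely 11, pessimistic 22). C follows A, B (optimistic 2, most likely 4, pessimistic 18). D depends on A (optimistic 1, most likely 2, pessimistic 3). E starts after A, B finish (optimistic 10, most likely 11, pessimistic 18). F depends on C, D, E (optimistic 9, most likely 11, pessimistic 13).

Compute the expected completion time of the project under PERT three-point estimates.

te_A = (4 + 4·9 + 20)/6 = 60/6 = 10
te_B = (6 + 4·11 + 22)/6 = 72/6 = 12
te_C = (2 + 4·4 + 18)/6 = 36/6 = 6
te_D = (1 + 4·2 + 3)/6 = 12/6 = 2
te_E = (10 + 4·11 + 18)/6 = 72/6 = 12
te_F = (9 + 4·11 + 13)/6 = 66/6 = 11

Forward pass:
ES_A = 0; EF_A = 10
ES_B = 0; EF_B = 12
ES_C = max(EF_A=10, EF_B=12) = 12; EF_C = 12+6 = 18
ES_D = 10; EF_D = 10+2 = 12
ES_E = max(EF_A=10, EF_B=12) = 12; EF_E = 12+12 = 24
ES_F = max(EF_C=18, EF_D=12, EF_E=24) = 24; EF_F = 24+11 = 35
Expected project duration μ = 35 days. Critical path: B → E → F.

35 days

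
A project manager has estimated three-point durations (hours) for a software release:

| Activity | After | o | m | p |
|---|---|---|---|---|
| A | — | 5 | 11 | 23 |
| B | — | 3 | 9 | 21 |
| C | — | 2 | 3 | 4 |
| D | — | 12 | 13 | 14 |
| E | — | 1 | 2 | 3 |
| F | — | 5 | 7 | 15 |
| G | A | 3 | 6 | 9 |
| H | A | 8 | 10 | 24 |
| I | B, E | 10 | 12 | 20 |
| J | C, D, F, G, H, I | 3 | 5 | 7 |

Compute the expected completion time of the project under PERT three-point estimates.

te_A = (5 + 4·11 + 23)/6 = 72/6 = 12
te_B = (3 + 4·9 + 21)/6 = 60/6 = 10
te_C = (2 + 4·3 + 4)/6 = 18/6 = 3
te_D = (12 + 4·13 + 14)/6 = 78/6 = 13
te_E = (1 + 4·2 + 3)/6 = 12/6 = 2
te_F = (5 + 4·7 + 15)/6 = 48/6 = 8
te_G = (3 + 4·6 + 9)/6 = 36/6 = 6
te_H = (8 + 4·10 + 24)/6 = 72/6 = 12
te_I = (10 + 4·12 + 20)/6 = 78/6 = 13
te_J = (3 + 4·5 + 7)/6 = 30/6 = 5

Forward pass:
ES_A = 0; EF_A = 12
ES_B = 0; EF_B = 10
ES_C = 0; EF_C = 3
ES_D = 0; EF_D = 13
ES_E = 0; EF_E = 2
ES_F = 0; EF_F = 8
ES_G = 12; EF_G = 12+6 = 18
ES_H = 12; EF_H = 12+12 = 24
ES_I = max(EF_B=10, EF_E=2) = 10; EF_I = 10+13 = 23
ES_J = max(EF_C=3, EF_D=13, EF_F=8, EF_G=18, EF_H=24, EF_I=23) = 24; EF_J = 24+5 = 29
Expected project duration μ = 29 hours. Critical path: A → H → J.

29 hours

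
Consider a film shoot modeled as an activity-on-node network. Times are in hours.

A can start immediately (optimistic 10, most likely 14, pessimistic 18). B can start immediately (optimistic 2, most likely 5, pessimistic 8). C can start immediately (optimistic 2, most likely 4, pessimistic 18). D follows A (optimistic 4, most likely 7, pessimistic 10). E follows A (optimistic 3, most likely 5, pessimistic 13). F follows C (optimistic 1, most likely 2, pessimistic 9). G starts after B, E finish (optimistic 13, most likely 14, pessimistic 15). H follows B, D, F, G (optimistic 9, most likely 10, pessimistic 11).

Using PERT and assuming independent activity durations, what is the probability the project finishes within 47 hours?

te_A = (10 + 4·14 + 18)/6 = 84/6 = 14; σ²_A = ((18−10)/6)² = 1.778
te_B = (2 + 4·5 + 8)/6 = 30/6 = 5; σ²_B = ((8−2)/6)² = 1.000
te_C = (2 + 4·4 + 18)/6 = 36/6 = 6; σ²_C = ((18−2)/6)² = 7.111
te_D = (4 + 4·7 + 10)/6 = 42/6 = 7; σ²_D = ((10−4)/6)² = 1.000
te_E = (3 + 4·5 + 13)/6 = 36/6 = 6; σ²_E = ((13−3)/6)² = 2.778
te_F = (1 + 4·2 + 9)/6 = 18/6 = 3; σ²_F = ((9−1)/6)² = 1.778
te_G = (13 + 4·14 + 15)/6 = 84/6 = 14; σ²_G = ((15−13)/6)² = 0.111
te_H = (9 + 4·10 + 11)/6 = 60/6 = 10; σ²_H = ((11−9)/6)² = 0.111

Forward pass:
ES_A = 0; EF_A = 14
ES_B = 0; EF_B = 5
ES_C = 0; EF_C = 6
ES_D = 14; EF_D = 14+7 = 21
ES_E = 14; EF_E = 14+6 = 20
ES_F = 6; EF_F = 6+3 = 9
ES_G = max(EF_B=5, EF_E=20) = 20; EF_G = 20+14 = 34
ES_H = max(EF_B=5, EF_D=21, EF_F=9, EF_G=34) = 34; EF_H = 34+10 = 44
Expected project duration μ = 44 hours. Critical path: A → E → G → H.

Variance along critical path = 1.778 + 2.778 + 0.111 + 0.111 = 4.778; σ = √4.778 = 2.186 hours.
Z = (47 − 44) / 2.186 = 1.372
P(T ≤ 47) = Φ(1.372) ≈ 0.915

0.915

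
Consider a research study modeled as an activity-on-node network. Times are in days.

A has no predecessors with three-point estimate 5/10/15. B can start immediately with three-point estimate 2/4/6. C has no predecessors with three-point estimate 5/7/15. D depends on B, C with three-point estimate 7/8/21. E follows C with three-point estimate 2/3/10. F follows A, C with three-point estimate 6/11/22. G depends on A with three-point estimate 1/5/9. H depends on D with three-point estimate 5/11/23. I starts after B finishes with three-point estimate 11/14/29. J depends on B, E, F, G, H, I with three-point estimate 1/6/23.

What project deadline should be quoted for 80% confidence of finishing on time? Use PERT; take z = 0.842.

te_A = (5 + 4·10 + 15)/6 = 60/6 = 10; σ²_A = ((15−5)/6)² = 2.778
te_B = (2 + 4·4 + 6)/6 = 24/6 = 4; σ²_B = ((6−2)/6)² = 0.444
te_C = (5 + 4·7 + 15)/6 = 48/6 = 8; σ²_C = ((15−5)/6)² = 2.778
te_D = (7 + 4·8 + 21)/6 = 60/6 = 10; σ²_D = ((21−7)/6)² = 5.444
te_E = (2 + 4·3 + 10)/6 = 24/6 = 4; σ²_E = ((10−2)/6)² = 1.778
te_F = (6 + 4·11 + 22)/6 = 72/6 = 12; σ²_F = ((22−6)/6)² = 7.111
te_G = (1 + 4·5 + 9)/6 = 30/6 = 5; σ²_G = ((9−1)/6)² = 1.778
te_H = (5 + 4·11 + 23)/6 = 72/6 = 12; σ²_H = ((23−5)/6)² = 9.000
te_I = (11 + 4·14 + 29)/6 = 96/6 = 16; σ²_I = ((29−11)/6)² = 9.000
te_J = (1 + 4·6 + 23)/6 = 48/6 = 8; σ²_J = ((23−1)/6)² = 13.444

Forward pass:
ES_A = 0; EF_A = 10
ES_B = 0; EF_B = 4
ES_C = 0; EF_C = 8
ES_D = max(EF_B=4, EF_C=8) = 8; EF_D = 8+10 = 18
ES_E = 8; EF_E = 8+4 = 12
ES_F = max(EF_A=10, EF_C=8) = 10; EF_F = 10+12 = 22
ES_G = 10; EF_G = 10+5 = 15
ES_H = 18; EF_H = 18+12 = 30
ES_I = 4; EF_I = 4+16 = 20
ES_J = max(EF_B=4, EF_E=12, EF_F=22, EF_G=15, EF_H=30, EF_I=20) = 30; EF_J = 30+8 = 38
Expected project duration μ = 38 days. Critical path: C → D → H → J.

Variance along critical path = 2.778 + 5.444 + 9.000 + 13.444 = 30.667; σ = 5.538 days.
D = μ + z·σ = 38 + 0.842·5.538 = 42.7 days

42.7 days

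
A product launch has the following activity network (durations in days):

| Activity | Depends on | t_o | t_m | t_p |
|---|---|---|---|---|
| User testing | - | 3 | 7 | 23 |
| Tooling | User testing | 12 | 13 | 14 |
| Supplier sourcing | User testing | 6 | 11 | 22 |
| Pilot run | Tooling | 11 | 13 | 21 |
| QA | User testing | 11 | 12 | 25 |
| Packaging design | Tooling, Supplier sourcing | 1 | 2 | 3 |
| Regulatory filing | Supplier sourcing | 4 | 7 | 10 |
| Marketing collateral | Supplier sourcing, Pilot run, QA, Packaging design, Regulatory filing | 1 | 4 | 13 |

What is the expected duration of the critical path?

te_User testing = (3 + 4·7 + 23)/6 = 54/6 = 9
te_Tooling = (12 + 4·13 + 14)/6 = 78/6 = 13
te_Supplier sourcing = (6 + 4·11 + 22)/6 = 72/6 = 12
te_Pilot run = (11 + 4·13 + 21)/6 = 84/6 = 14
te_QA = (11 + 4·12 + 25)/6 = 84/6 = 14
te_Packaging design = (1 + 4·2 + 3)/6 = 12/6 = 2
te_Regulatory filing = (4 + 4·7 + 10)/6 = 42/6 = 7
te_Marketing collateral = (1 + 4·4 + 13)/6 = 30/6 = 5

Forward pass:
ES_User testing = 0; EF_User testing = 9
ES_Tooling = 9; EF_Tooling = 9+13 = 22
ES_Supplier sourcing = 9; EF_Supplier sourcing = 9+12 = 21
ES_Pilot run = 22; EF_Pilot run = 22+14 = 36
ES_QA = 9; EF_QA = 9+14 = 23
ES_Packaging design = max(EF_Tooling=22, EF_Supplier sourcing=21) = 22; EF_Packaging design = 22+2 = 24
ES_Regulatory filing = 21; EF_Regulatory filing = 21+7 = 28
ES_Marketing collateral = max(EF_Supplier sourcing=21, EF_Pilot run=36, EF_QA=23, EF_Packaging design=24, EF_Regulatory filing=28) = 36; EF_Marketing collateral = 36+5 = 41
Expected project duration μ = 41 days. Critical path: User testing → Tooling → Pilot run → Marketing collateral.

41 days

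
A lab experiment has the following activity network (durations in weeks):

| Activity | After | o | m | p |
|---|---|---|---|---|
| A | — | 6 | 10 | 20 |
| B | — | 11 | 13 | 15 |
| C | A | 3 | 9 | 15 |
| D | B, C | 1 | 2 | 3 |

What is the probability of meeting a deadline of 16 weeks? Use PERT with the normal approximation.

te_A = (6 + 4·10 + 20)/6 = 66/6 = 11; σ²_A = ((20−6)/6)² = 5.444
te_B = (11 + 4·13 + 15)/6 = 78/6 = 13; σ²_B = ((15−11)/6)² = 0.444
te_C = (3 + 4·9 + 15)/6 = 54/6 = 9; σ²_C = ((15−3)/6)² = 4.000
te_D = (1 + 4·2 + 3)/6 = 12/6 = 2; σ²_D = ((3−1)/6)² = 0.111

Forward pass:
ES_A = 0; EF_A = 11
ES_B = 0; EF_B = 13
ES_C = 11; EF_C = 11+9 = 20
ES_D = max(EF_B=13, EF_C=20) = 20; EF_D = 20+2 = 22
Expected project duration μ = 22 weeks. Critical path: A → C → D.

Variance along critical path = 5.444 + 4.000 + 0.111 = 9.556; σ = √9.556 = 3.091 weeks.
Z = (16 − 22) / 3.091 = -1.941
P(T ≤ 16) = Φ(-1.941) ≈ 0.026

0.026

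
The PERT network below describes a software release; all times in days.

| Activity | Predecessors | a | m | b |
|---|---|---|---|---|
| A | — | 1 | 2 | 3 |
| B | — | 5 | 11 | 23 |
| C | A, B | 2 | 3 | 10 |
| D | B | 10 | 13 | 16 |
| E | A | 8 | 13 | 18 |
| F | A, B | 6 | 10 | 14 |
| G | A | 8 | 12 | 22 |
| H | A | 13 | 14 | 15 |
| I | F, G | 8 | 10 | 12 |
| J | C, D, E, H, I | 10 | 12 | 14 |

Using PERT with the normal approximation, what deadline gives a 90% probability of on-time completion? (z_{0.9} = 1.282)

te_A = (1 + 4·2 + 3)/6 = 12/6 = 2; σ²_A = ((3−1)/6)² = 0.111
te_B = (5 + 4·11 + 23)/6 = 72/6 = 12; σ²_B = ((23−5)/6)² = 9.000
te_C = (2 + 4·3 + 10)/6 = 24/6 = 4; σ²_C = ((10−2)/6)² = 1.778
te_D = (10 + 4·13 + 16)/6 = 78/6 = 13; σ²_D = ((16−10)/6)² = 1.000
te_E = (8 + 4·13 + 18)/6 = 78/6 = 13; σ²_E = ((18−8)/6)² = 2.778
te_F = (6 + 4·10 + 14)/6 = 60/6 = 10; σ²_F = ((14−6)/6)² = 1.778
te_G = (8 + 4·12 + 22)/6 = 78/6 = 13; σ²_G = ((22−8)/6)² = 5.444
te_H = (13 + 4·14 + 15)/6 = 84/6 = 14; σ²_H = ((15−13)/6)² = 0.111
te_I = (8 + 4·10 + 12)/6 = 60/6 = 10; σ²_I = ((12−8)/6)² = 0.444
te_J = (10 + 4·12 + 14)/6 = 72/6 = 12; σ²_J = ((14−10)/6)² = 0.444

Forward pass:
ES_A = 0; EF_A = 2
ES_B = 0; EF_B = 12
ES_C = max(EF_A=2, EF_B=12) = 12; EF_C = 12+4 = 16
ES_D = 12; EF_D = 12+13 = 25
ES_E = 2; EF_E = 2+13 = 15
ES_F = max(EF_A=2, EF_B=12) = 12; EF_F = 12+10 = 22
ES_G = 2; EF_G = 2+13 = 15
ES_H = 2; EF_H = 2+14 = 16
ES_I = max(EF_F=22, EF_G=15) = 22; EF_I = 22+10 = 32
ES_J = max(EF_C=16, EF_D=25, EF_E=15, EF_H=16, EF_I=32) = 32; EF_J = 32+12 = 44
Expected project duration μ = 44 days. Critical path: B → F → I → J.

Variance along critical path = 9.000 + 1.778 + 0.444 + 0.444 = 11.667; σ = 3.416 days.
D = μ + z·σ = 44 + 1.282·3.416 = 48.4 days

48.4 days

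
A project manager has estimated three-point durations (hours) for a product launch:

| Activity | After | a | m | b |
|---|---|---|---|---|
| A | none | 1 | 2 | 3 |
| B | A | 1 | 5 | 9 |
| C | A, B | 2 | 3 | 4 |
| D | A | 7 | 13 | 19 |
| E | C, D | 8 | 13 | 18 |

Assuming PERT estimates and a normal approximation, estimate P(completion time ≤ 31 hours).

te_A = (1 + 4·2 + 3)/6 = 12/6 = 2; σ²_A = ((3−1)/6)² = 0.111
te_B = (1 + 4·5 + 9)/6 = 30/6 = 5; σ²_B = ((9−1)/6)² = 1.778
te_C = (2 + 4·3 + 4)/6 = 18/6 = 3; σ²_C = ((4−2)/6)² = 0.111
te_D = (7 + 4·13 + 19)/6 = 78/6 = 13; σ²_D = ((19−7)/6)² = 4.000
te_E = (8 + 4·13 + 18)/6 = 78/6 = 13; σ²_E = ((18−8)/6)² = 2.778

Forward pass:
ES_A = 0; EF_A = 2
ES_B = 2; EF_B = 2+5 = 7
ES_C = max(EF_A=2, EF_B=7) = 7; EF_C = 7+3 = 10
ES_D = 2; EF_D = 2+13 = 15
ES_E = max(EF_C=10, EF_D=15) = 15; EF_E = 15+13 = 28
Expected project duration μ = 28 hours. Critical path: A → D → E.

Variance along critical path = 0.111 + 4.000 + 2.778 = 6.889; σ = √6.889 = 2.625 hours.
Z = (31 − 28) / 2.625 = 1.143
P(T ≤ 31) = Φ(1.143) ≈ 0.873

0.873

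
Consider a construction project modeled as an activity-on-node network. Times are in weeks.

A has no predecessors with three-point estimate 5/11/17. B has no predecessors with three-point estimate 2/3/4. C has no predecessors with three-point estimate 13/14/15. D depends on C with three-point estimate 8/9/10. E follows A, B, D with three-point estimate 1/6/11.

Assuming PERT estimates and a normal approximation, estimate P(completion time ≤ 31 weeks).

0.876

te_A = (5 + 4·11 + 17)/6 = 66/6 = 11; σ²_A = ((17−5)/6)² = 4.000
te_B = (2 + 4·3 + 4)/6 = 18/6 = 3; σ²_B = ((4−2)/6)² = 0.111
te_C = (13 + 4·14 + 15)/6 = 84/6 = 14; σ²_C = ((15−13)/6)² = 0.111
te_D = (8 + 4·9 + 10)/6 = 54/6 = 9; σ²_D = ((10−8)/6)² = 0.111
te_E = (1 + 4·6 + 11)/6 = 36/6 = 6; σ²_E = ((11−1)/6)² = 2.778

Forward pass:
ES_A = 0; EF_A = 11
ES_B = 0; EF_B = 3
ES_C = 0; EF_C = 14
ES_D = 14; EF_D = 14+9 = 23
ES_E = max(EF_A=11, EF_B=3, EF_D=23) = 23; EF_E = 23+6 = 29
Expected project duration μ = 29 weeks. Critical path: C → D → E.

Variance along critical path = 0.111 + 0.111 + 2.778 = 3.000; σ = √3.000 = 1.732 weeks.
Z = (31 − 29) / 1.732 = 1.155
P(T ≤ 31) = Φ(1.155) ≈ 0.876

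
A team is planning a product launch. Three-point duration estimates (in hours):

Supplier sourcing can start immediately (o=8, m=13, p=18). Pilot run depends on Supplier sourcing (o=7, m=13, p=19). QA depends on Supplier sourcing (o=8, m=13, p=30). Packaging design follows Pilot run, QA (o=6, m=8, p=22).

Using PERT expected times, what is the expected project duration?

te_Supplier sourcing = (8 + 4·13 + 18)/6 = 78/6 = 13
te_Pilot run = (7 + 4·13 + 19)/6 = 78/6 = 13
te_QA = (8 + 4·13 + 30)/6 = 90/6 = 15
te_Packaging design = (6 + 4·8 + 22)/6 = 60/6 = 10

Forward pass:
ES_Supplier sourcing = 0; EF_Supplier sourcing = 13
ES_Pilot run = 13; EF_Pilot run = 13+13 = 26
ES_QA = 13; EF_QA = 13+15 = 28
ES_Packaging design = max(EF_Pilot run=26, EF_QA=28) = 28; EF_Packaging design = 28+10 = 38
Expected project duration μ = 38 hours. Critical path: Supplier sourcing → QA → Packaging design.

38 hours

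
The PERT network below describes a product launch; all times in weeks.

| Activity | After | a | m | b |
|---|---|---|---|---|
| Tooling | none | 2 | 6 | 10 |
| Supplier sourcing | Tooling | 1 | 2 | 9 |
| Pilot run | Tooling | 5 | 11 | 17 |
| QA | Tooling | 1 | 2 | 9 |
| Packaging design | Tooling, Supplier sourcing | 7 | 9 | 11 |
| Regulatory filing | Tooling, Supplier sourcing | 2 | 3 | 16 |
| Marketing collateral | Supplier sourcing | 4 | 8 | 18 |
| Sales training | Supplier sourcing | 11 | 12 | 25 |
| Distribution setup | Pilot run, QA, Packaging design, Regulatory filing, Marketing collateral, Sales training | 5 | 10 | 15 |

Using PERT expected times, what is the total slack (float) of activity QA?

14 weeks

te_Tooling = (2 + 4·6 + 10)/6 = 36/6 = 6
te_Supplier sourcing = (1 + 4·2 + 9)/6 = 18/6 = 3
te_Pilot run = (5 + 4·11 + 17)/6 = 66/6 = 11
te_QA = (1 + 4·2 + 9)/6 = 18/6 = 3
te_Packaging design = (7 + 4·9 + 11)/6 = 54/6 = 9
te_Regulatory filing = (2 + 4·3 + 16)/6 = 30/6 = 5
te_Marketing collateral = (4 + 4·8 + 18)/6 = 54/6 = 9
te_Sales training = (11 + 4·12 + 25)/6 = 84/6 = 14
te_Distribution setup = (5 + 4·10 + 15)/6 = 60/6 = 10

Forward pass:
ES_Tooling = 0; EF_Tooling = 6
ES_Supplier sourcing = 6; EF_Supplier sourcing = 6+3 = 9
ES_Pilot run = 6; EF_Pilot run = 6+11 = 17
ES_QA = 6; EF_QA = 6+3 = 9
ES_Packaging design = max(EF_Tooling=6, EF_Supplier sourcing=9) = 9; EF_Packaging design = 9+9 = 18
ES_Regulatory filing = max(EF_Tooling=6, EF_Supplier sourcing=9) = 9; EF_Regulatory filing = 9+5 = 14
ES_Marketing collateral = 9; EF_Marketing collateral = 9+9 = 18
ES_Sales training = 9; EF_Sales training = 9+14 = 23
ES_Distribution setup = max(EF_Pilot run=17, EF_QA=9, EF_Packaging design=18, EF_Regulatory filing=14, EF_Marketing collateral=18, EF_Sales training=23) = 23; EF_Distribution setup = 23+10 = 33
Expected project duration μ = 33 weeks. Critical path: Tooling → Supplier sourcing → Sales training → Distribution setup.

Backward pass:
LF_Distribution setup = 33; LS_Distribution setup = 33−10 = 23
LF_Sales training = LS_Distribution setup = 23; LS_Sales training = 23−14 = 9
LF_Marketing collateral = LS_Distribution setup = 23; LS_Marketing collateral = 23−9 = 14
LF_Regulatory filing = LS_Distribution setup = 23; LS_Regulatory filing = 23−5 = 18
LF_Packaging design = LS_Distribution setup = 23; LS_Packaging design = 23−9 = 14
LF_QA = LS_Distribution setup = 23; LS_QA = 23−3 = 20
LF_Pilot run = LS_Distribution setup = 23; LS_Pilot run = 23−11 = 12
LF_Supplier sourcing = min(LS_Packaging design=14, LS_Regulatory filing=18, LS_Marketing collateral=14, LS_Sales training=9) = 9; LS_Supplier sourcing = 9−3 = 6
LF_Tooling = min(LS_Supplier sourcing=6, LS_Pilot run=12, LS_QA=20, LS_Packaging design=14, LS_Regulatory filing=18) = 6; LS_Tooling = 6−6 = 0
Slack_QA = LS_QA − ES_QA = 20 − 6 = 14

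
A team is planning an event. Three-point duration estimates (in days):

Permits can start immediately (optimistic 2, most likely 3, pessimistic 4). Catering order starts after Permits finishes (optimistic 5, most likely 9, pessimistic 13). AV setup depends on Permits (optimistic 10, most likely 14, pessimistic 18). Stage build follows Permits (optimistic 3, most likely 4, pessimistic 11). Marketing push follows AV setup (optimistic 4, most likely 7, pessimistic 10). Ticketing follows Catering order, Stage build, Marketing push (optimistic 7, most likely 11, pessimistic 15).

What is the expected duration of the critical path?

35 days

te_Permits = (2 + 4·3 + 4)/6 = 18/6 = 3
te_Catering order = (5 + 4·9 + 13)/6 = 54/6 = 9
te_AV setup = (10 + 4·14 + 18)/6 = 84/6 = 14
te_Stage build = (3 + 4·4 + 11)/6 = 30/6 = 5
te_Marketing push = (4 + 4·7 + 10)/6 = 42/6 = 7
te_Ticketing = (7 + 4·11 + 15)/6 = 66/6 = 11

Forward pass:
ES_Permits = 0; EF_Permits = 3
ES_Catering order = 3; EF_Catering order = 3+9 = 12
ES_AV setup = 3; EF_AV setup = 3+14 = 17
ES_Stage build = 3; EF_Stage build = 3+5 = 8
ES_Marketing push = 17; EF_Marketing push = 17+7 = 24
ES_Ticketing = max(EF_Catering order=12, EF_Stage build=8, EF_Marketing push=24) = 24; EF_Ticketing = 24+11 = 35
Expected project duration μ = 35 days. Critical path: Permits → AV setup → Marketing push → Ticketing.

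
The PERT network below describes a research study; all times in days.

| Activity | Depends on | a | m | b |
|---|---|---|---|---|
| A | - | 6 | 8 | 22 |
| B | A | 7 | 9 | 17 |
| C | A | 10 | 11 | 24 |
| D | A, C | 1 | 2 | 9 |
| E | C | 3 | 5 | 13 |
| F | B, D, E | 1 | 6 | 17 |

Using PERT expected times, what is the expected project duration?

36 days

te_A = (6 + 4·8 + 22)/6 = 60/6 = 10
te_B = (7 + 4·9 + 17)/6 = 60/6 = 10
te_C = (10 + 4·11 + 24)/6 = 78/6 = 13
te_D = (1 + 4·2 + 9)/6 = 18/6 = 3
te_E = (3 + 4·5 + 13)/6 = 36/6 = 6
te_F = (1 + 4·6 + 17)/6 = 42/6 = 7

Forward pass:
ES_A = 0; EF_A = 10
ES_B = 10; EF_B = 10+10 = 20
ES_C = 10; EF_C = 10+13 = 23
ES_D = max(EF_A=10, EF_C=23) = 23; EF_D = 23+3 = 26
ES_E = 23; EF_E = 23+6 = 29
ES_F = max(EF_B=20, EF_D=26, EF_E=29) = 29; EF_F = 29+7 = 36
Expected project duration μ = 36 days. Critical path: A → C → E → F.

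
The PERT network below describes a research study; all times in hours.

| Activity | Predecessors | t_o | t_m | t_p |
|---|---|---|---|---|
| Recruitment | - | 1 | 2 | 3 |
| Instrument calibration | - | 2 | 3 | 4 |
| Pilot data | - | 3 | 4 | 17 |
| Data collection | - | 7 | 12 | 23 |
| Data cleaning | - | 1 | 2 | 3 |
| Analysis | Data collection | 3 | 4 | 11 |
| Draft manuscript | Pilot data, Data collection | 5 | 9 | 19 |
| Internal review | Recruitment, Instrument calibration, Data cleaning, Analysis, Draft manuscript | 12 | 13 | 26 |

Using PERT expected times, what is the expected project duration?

te_Recruitment = (1 + 4·2 + 3)/6 = 12/6 = 2
te_Instrument calibration = (2 + 4·3 + 4)/6 = 18/6 = 3
te_Pilot data = (3 + 4·4 + 17)/6 = 36/6 = 6
te_Data collection = (7 + 4·12 + 23)/6 = 78/6 = 13
te_Data cleaning = (1 + 4·2 + 3)/6 = 12/6 = 2
te_Analysis = (3 + 4·4 + 11)/6 = 30/6 = 5
te_Draft manuscript = (5 + 4·9 + 19)/6 = 60/6 = 10
te_Internal review = (12 + 4·13 + 26)/6 = 90/6 = 15

Forward pass:
ES_Recruitment = 0; EF_Recruitment = 2
ES_Instrument calibration = 0; EF_Instrument calibration = 3
ES_Pilot data = 0; EF_Pilot data = 6
ES_Data collection = 0; EF_Data collection = 13
ES_Data cleaning = 0; EF_Data cleaning = 2
ES_Analysis = 13; EF_Analysis = 13+5 = 18
ES_Draft manuscript = max(EF_Pilot data=6, EF_Data collection=13) = 13; EF_Draft manuscript = 13+10 = 23
ES_Internal review = max(EF_Recruitment=2, EF_Instrument calibration=3, EF_Data cleaning=2, EF_Analysis=18, EF_Draft manuscript=23) = 23; EF_Internal review = 23+15 = 38
Expected project duration μ = 38 hours. Critical path: Data collection → Draft manuscript → Internal review.

38 hours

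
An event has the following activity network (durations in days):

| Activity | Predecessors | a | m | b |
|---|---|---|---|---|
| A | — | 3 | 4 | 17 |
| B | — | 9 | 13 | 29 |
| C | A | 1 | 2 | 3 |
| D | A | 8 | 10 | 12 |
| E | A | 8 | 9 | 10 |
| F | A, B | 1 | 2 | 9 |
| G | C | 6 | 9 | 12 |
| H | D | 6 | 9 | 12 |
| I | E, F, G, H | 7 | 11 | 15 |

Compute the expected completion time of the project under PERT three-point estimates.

te_A = (3 + 4·4 + 17)/6 = 36/6 = 6
te_B = (9 + 4·13 + 29)/6 = 90/6 = 15
te_C = (1 + 4·2 + 3)/6 = 12/6 = 2
te_D = (8 + 4·10 + 12)/6 = 60/6 = 10
te_E = (8 + 4·9 + 10)/6 = 54/6 = 9
te_F = (1 + 4·2 + 9)/6 = 18/6 = 3
te_G = (6 + 4·9 + 12)/6 = 54/6 = 9
te_H = (6 + 4·9 + 12)/6 = 54/6 = 9
te_I = (7 + 4·11 + 15)/6 = 66/6 = 11

Forward pass:
ES_A = 0; EF_A = 6
ES_B = 0; EF_B = 15
ES_C = 6; EF_C = 6+2 = 8
ES_D = 6; EF_D = 6+10 = 16
ES_E = 6; EF_E = 6+9 = 15
ES_F = max(EF_A=6, EF_B=15) = 15; EF_F = 15+3 = 18
ES_G = 8; EF_G = 8+9 = 17
ES_H = 16; EF_H = 16+9 = 25
ES_I = max(EF_E=15, EF_F=18, EF_G=17, EF_H=25) = 25; EF_I = 25+11 = 36
Expected project duration μ = 36 days. Critical path: A → D → H → I.

36 days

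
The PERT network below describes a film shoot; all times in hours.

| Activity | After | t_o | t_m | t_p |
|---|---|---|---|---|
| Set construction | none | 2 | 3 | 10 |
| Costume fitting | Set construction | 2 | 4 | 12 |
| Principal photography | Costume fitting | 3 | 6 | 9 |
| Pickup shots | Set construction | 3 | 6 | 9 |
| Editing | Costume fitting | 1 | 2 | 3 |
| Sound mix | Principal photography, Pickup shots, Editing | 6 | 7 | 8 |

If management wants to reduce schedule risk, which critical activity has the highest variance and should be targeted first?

te_Set construction = (2 + 4·3 + 10)/6 = 24/6 = 4; σ²_Set construction = ((10−2)/6)² = 1.778
te_Costume fitting = (2 + 4·4 + 12)/6 = 30/6 = 5; σ²_Costume fitting = ((12−2)/6)² = 2.778
te_Principal photography = (3 + 4·6 + 9)/6 = 36/6 = 6; σ²_Principal photography = ((9−3)/6)² = 1.000
te_Pickup shots = (3 + 4·6 + 9)/6 = 36/6 = 6; σ²_Pickup shots = ((9−3)/6)² = 1.000
te_Editing = (1 + 4·2 + 3)/6 = 12/6 = 2; σ²_Editing = ((3−1)/6)² = 0.111
te_Sound mix = (6 + 4·7 + 8)/6 = 42/6 = 7; σ²_Sound mix = ((8−6)/6)² = 0.111

Forward pass:
ES_Set construction = 0; EF_Set construction = 4
ES_Costume fitting = 4; EF_Costume fitting = 4+5 = 9
ES_Principal photography = 9; EF_Principal photography = 9+6 = 15
ES_Pickup shots = 4; EF_Pickup shots = 4+6 = 10
ES_Editing = 9; EF_Editing = 9+2 = 11
ES_Sound mix = max(EF_Principal photography=15, EF_Pickup shots=10, EF_Editing=11) = 15; EF_Sound mix = 15+7 = 22
Expected project duration μ = 22 hours. Critical path: Set construction → Costume fitting → Principal photography → Sound mix.

Variances on critical path: σ²_Set construction=1.778, σ²_Costume fitting=2.778, σ²_Principal photography=1.000, σ²_Sound mix=0.111.
Largest is σ²_Costume fitting = 2.778.

Costume fitting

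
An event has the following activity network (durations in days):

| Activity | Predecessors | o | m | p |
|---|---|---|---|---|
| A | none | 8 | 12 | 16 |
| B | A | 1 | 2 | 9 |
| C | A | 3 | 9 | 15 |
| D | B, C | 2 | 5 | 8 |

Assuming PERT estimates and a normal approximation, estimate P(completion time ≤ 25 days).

te_A = (8 + 4·12 + 16)/6 = 72/6 = 12; σ²_A = ((16−8)/6)² = 1.778
te_B = (1 + 4·2 + 9)/6 = 18/6 = 3; σ²_B = ((9−1)/6)² = 1.778
te_C = (3 + 4·9 + 15)/6 = 54/6 = 9; σ²_C = ((15−3)/6)² = 4.000
te_D = (2 + 4·5 + 8)/6 = 30/6 = 5; σ²_D = ((8−2)/6)² = 1.000

Forward pass:
ES_A = 0; EF_A = 12
ES_B = 12; EF_B = 12+3 = 15
ES_C = 12; EF_C = 12+9 = 21
ES_D = max(EF_B=15, EF_C=21) = 21; EF_D = 21+5 = 26
Expected project duration μ = 26 days. Critical path: A → C → D.

Variance along critical path = 1.778 + 4.000 + 1.000 = 6.778; σ = √6.778 = 2.603 days.
Z = (25 − 26) / 2.603 = -0.384
P(T ≤ 25) = Φ(-0.384) ≈ 0.350

0.350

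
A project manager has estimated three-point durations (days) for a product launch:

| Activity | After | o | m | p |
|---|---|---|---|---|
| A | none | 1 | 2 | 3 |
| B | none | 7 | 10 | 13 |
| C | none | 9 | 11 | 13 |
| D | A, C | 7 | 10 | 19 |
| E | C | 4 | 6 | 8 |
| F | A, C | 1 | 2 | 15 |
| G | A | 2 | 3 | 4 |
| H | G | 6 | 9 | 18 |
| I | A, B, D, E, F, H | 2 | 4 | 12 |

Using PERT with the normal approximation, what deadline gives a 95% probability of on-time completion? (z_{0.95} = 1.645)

te_A = (1 + 4·2 + 3)/6 = 12/6 = 2; σ²_A = ((3−1)/6)² = 0.111
te_B = (7 + 4·10 + 13)/6 = 60/6 = 10; σ²_B = ((13−7)/6)² = 1.000
te_C = (9 + 4·11 + 13)/6 = 66/6 = 11; σ²_C = ((13−9)/6)² = 0.444
te_D = (7 + 4·10 + 19)/6 = 66/6 = 11; σ²_D = ((19−7)/6)² = 4.000
te_E = (4 + 4·6 + 8)/6 = 36/6 = 6; σ²_E = ((8−4)/6)² = 0.444
te_F = (1 + 4·2 + 15)/6 = 24/6 = 4; σ²_F = ((15−1)/6)² = 5.444
te_G = (2 + 4·3 + 4)/6 = 18/6 = 3; σ²_G = ((4−2)/6)² = 0.111
te_H = (6 + 4·9 + 18)/6 = 60/6 = 10; σ²_H = ((18−6)/6)² = 4.000
te_I = (2 + 4·4 + 12)/6 = 30/6 = 5; σ²_I = ((12−2)/6)² = 2.778

Forward pass:
ES_A = 0; EF_A = 2
ES_B = 0; EF_B = 10
ES_C = 0; EF_C = 11
ES_D = max(EF_A=2, EF_C=11) = 11; EF_D = 11+11 = 22
ES_E = 11; EF_E = 11+6 = 17
ES_F = max(EF_A=2, EF_C=11) = 11; EF_F = 11+4 = 15
ES_G = 2; EF_G = 2+3 = 5
ES_H = 5; EF_H = 5+10 = 15
ES_I = max(EF_A=2, EF_B=10, EF_D=22, EF_E=17, EF_F=15, EF_H=15) = 22; EF_I = 22+5 = 27
Expected project duration μ = 27 days. Critical path: C → D → I.

Variance along critical path = 0.444 + 4.000 + 2.778 = 7.222; σ = 2.687 days.
D = μ + z·σ = 27 + 1.645·2.687 = 31.4 days

31.4 days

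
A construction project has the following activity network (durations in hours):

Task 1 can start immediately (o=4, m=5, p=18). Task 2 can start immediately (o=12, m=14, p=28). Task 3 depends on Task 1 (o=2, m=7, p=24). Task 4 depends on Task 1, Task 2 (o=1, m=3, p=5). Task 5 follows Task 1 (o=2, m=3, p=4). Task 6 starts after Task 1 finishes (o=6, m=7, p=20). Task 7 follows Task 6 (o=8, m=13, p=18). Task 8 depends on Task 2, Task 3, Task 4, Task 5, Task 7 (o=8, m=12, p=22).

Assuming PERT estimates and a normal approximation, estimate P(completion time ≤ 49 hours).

te_Task 1 = (4 + 4·5 + 18)/6 = 42/6 = 7; σ²_Task 1 = ((18−4)/6)² = 5.444
te_Task 2 = (12 + 4·14 + 28)/6 = 96/6 = 16; σ²_Task 2 = ((28−12)/6)² = 7.111
te_Task 3 = (2 + 4·7 + 24)/6 = 54/6 = 9; σ²_Task 3 = ((24−2)/6)² = 13.444
te_Task 4 = (1 + 4·3 + 5)/6 = 18/6 = 3; σ²_Task 4 = ((5−1)/6)² = 0.444
te_Task 5 = (2 + 4·3 + 4)/6 = 18/6 = 3; σ²_Task 5 = ((4−2)/6)² = 0.111
te_Task 6 = (6 + 4·7 + 20)/6 = 54/6 = 9; σ²_Task 6 = ((20−6)/6)² = 5.444
te_Task 7 = (8 + 4·13 + 18)/6 = 78/6 = 13; σ²_Task 7 = ((18−8)/6)² = 2.778
te_Task 8 = (8 + 4·12 + 22)/6 = 78/6 = 13; σ²_Task 8 = ((22−8)/6)² = 5.444

Forward pass:
ES_Task 1 = 0; EF_Task 1 = 7
ES_Task 2 = 0; EF_Task 2 = 16
ES_Task 3 = 7; EF_Task 3 = 7+9 = 16
ES_Task 4 = max(EF_Task 1=7, EF_Task 2=16) = 16; EF_Task 4 = 16+3 = 19
ES_Task 5 = 7; EF_Task 5 = 7+3 = 10
ES_Task 6 = 7; EF_Task 6 = 7+9 = 16
ES_Task 7 = 16; EF_Task 7 = 16+13 = 29
ES_Task 8 = max(EF_Task 2=16, EF_Task 3=16, EF_Task 4=19, EF_Task 5=10, EF_Task 7=29) = 29; EF_Task 8 = 29+13 = 42
Expected project duration μ = 42 hours. Critical path: Task 1 → Task 6 → Task 7 → Task 8.

Variance along critical path = 5.444 + 5.444 + 2.778 + 5.444 = 19.111; σ = √19.111 = 4.372 hours.
Z = (49 − 42) / 4.372 = 1.601
P(T ≤ 49) = Φ(1.601) ≈ 0.945

0.945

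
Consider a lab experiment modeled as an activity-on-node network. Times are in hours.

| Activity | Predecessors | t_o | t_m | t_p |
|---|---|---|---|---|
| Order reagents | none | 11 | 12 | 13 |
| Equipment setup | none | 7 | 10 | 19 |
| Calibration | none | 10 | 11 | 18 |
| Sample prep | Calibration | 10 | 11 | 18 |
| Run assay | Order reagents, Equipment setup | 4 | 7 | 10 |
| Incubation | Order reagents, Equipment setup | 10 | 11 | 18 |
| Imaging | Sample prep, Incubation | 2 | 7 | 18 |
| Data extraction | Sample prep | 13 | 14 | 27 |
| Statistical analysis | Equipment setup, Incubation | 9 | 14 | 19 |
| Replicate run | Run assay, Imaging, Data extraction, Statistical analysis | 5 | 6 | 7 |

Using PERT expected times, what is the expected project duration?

46 hours

te_Order reagents = (11 + 4·12 + 13)/6 = 72/6 = 12
te_Equipment setup = (7 + 4·10 + 19)/6 = 66/6 = 11
te_Calibration = (10 + 4·11 + 18)/6 = 72/6 = 12
te_Sample prep = (10 + 4·11 + 18)/6 = 72/6 = 12
te_Run assay = (4 + 4·7 + 10)/6 = 42/6 = 7
te_Incubation = (10 + 4·11 + 18)/6 = 72/6 = 12
te_Imaging = (2 + 4·7 + 18)/6 = 48/6 = 8
te_Data extraction = (13 + 4·14 + 27)/6 = 96/6 = 16
te_Statistical analysis = (9 + 4·14 + 19)/6 = 84/6 = 14
te_Replicate run = (5 + 4·6 + 7)/6 = 36/6 = 6

Forward pass:
ES_Order reagents = 0; EF_Order reagents = 12
ES_Equipment setup = 0; EF_Equipment setup = 11
ES_Calibration = 0; EF_Calibration = 12
ES_Sample prep = 12; EF_Sample prep = 12+12 = 24
ES_Run assay = max(EF_Order reagents=12, EF_Equipment setup=11) = 12; EF_Run assay = 12+7 = 19
ES_Incubation = max(EF_Order reagents=12, EF_Equipment setup=11) = 12; EF_Incubation = 12+12 = 24
ES_Imaging = max(EF_Sample prep=24, EF_Incubation=24) = 24; EF_Imaging = 24+8 = 32
ES_Data extraction = 24; EF_Data extraction = 24+16 = 40
ES_Statistical analysis = max(EF_Equipment setup=11, EF_Incubation=24) = 24; EF_Statistical analysis = 24+14 = 38
ES_Replicate run = max(EF_Run assay=19, EF_Imaging=32, EF_Data extraction=40, EF_Statistical analysis=38) = 40; EF_Replicate run = 40+6 = 46
Expected project duration μ = 46 hours. Critical path: Calibration → Sample prep → Data extraction → Replicate run.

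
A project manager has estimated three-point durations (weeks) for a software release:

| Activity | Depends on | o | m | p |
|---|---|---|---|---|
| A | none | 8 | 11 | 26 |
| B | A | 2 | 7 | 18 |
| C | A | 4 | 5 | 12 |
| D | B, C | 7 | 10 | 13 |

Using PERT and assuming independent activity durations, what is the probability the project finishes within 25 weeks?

0.073

te_A = (8 + 4·11 + 26)/6 = 78/6 = 13; σ²_A = ((26−8)/6)² = 9.000
te_B = (2 + 4·7 + 18)/6 = 48/6 = 8; σ²_B = ((18−2)/6)² = 7.111
te_C = (4 + 4·5 + 12)/6 = 36/6 = 6; σ²_C = ((12−4)/6)² = 1.778
te_D = (7 + 4·10 + 13)/6 = 60/6 = 10; σ²_D = ((13−7)/6)² = 1.000

Forward pass:
ES_A = 0; EF_A = 13
ES_B = 13; EF_B = 13+8 = 21
ES_C = 13; EF_C = 13+6 = 19
ES_D = max(EF_B=21, EF_C=19) = 21; EF_D = 21+10 = 31
Expected project duration μ = 31 weeks. Critical path: A → B → D.

Variance along critical path = 9.000 + 7.111 + 1.000 = 17.111; σ = √17.111 = 4.137 weeks.
Z = (25 − 31) / 4.137 = -1.450
P(T ≤ 25) = Φ(-1.450) ≈ 0.073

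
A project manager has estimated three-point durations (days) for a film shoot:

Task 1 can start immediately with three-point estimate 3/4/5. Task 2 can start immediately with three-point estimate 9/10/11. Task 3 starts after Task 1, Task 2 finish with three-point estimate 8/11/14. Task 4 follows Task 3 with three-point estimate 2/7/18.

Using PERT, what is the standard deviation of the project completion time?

te_Task 1 = (3 + 4·4 + 5)/6 = 24/6 = 4; σ²_Task 1 = ((5−3)/6)² = 0.111
te_Task 2 = (9 + 4·10 + 11)/6 = 60/6 = 10; σ²_Task 2 = ((11−9)/6)² = 0.111
te_Task 3 = (8 + 4·11 + 14)/6 = 66/6 = 11; σ²_Task 3 = ((14−8)/6)² = 1.000
te_Task 4 = (2 + 4·7 + 18)/6 = 48/6 = 8; σ²_Task 4 = ((18−2)/6)² = 7.111

Forward pass:
ES_Task 1 = 0; EF_Task 1 = 4
ES_Task 2 = 0; EF_Task 2 = 10
ES_Task 3 = max(EF_Task 1=4, EF_Task 2=10) = 10; EF_Task 3 = 10+11 = 21
ES_Task 4 = 21; EF_Task 4 = 21+8 = 29
Expected project duration μ = 29 days. Critical path: Task 2 → Task 3 → Task 4.

Variance along critical path = 0.111 + 1.000 + 7.111 = 8.222
σ = √8.222 = 2.867 days

2.87 days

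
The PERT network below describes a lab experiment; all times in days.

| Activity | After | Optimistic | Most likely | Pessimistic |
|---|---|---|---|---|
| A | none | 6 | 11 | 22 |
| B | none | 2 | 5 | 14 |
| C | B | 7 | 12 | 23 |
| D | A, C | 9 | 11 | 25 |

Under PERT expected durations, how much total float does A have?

7 days

te_A = (6 + 4·11 + 22)/6 = 72/6 = 12
te_B = (2 + 4·5 + 14)/6 = 36/6 = 6
te_C = (7 + 4·12 + 23)/6 = 78/6 = 13
te_D = (9 + 4·11 + 25)/6 = 78/6 = 13

Forward pass:
ES_A = 0; EF_A = 12
ES_B = 0; EF_B = 6
ES_C = 6; EF_C = 6+13 = 19
ES_D = max(EF_A=12, EF_C=19) = 19; EF_D = 19+13 = 32
Expected project duration μ = 32 days. Critical path: B → C → D.

Backward pass:
LF_D = 32; LS_D = 32−13 = 19
LF_C = LS_D = 19; LS_C = 19−13 = 6
LF_B = LS_C = 6; LS_B = 6−6 = 0
LF_A = LS_D = 19; LS_A = 19−12 = 7
Slack_A = LS_A − ES_A = 7 − 0 = 7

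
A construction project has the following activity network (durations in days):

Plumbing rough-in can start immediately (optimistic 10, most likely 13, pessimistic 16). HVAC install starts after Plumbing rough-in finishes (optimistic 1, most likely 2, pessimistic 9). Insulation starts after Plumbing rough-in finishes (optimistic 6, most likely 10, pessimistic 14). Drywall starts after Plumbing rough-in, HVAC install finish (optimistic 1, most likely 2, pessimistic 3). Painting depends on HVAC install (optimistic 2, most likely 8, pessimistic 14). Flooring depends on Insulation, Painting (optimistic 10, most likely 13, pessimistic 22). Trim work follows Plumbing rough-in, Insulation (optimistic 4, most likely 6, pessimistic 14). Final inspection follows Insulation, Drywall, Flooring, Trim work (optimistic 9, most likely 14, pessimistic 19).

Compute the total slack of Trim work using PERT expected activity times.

8 days

te_Plumbing rough-in = (10 + 4·13 + 16)/6 = 78/6 = 13
te_HVAC install = (1 + 4·2 + 9)/6 = 18/6 = 3
te_Insulation = (6 + 4·10 + 14)/6 = 60/6 = 10
te_Drywall = (1 + 4·2 + 3)/6 = 12/6 = 2
te_Painting = (2 + 4·8 + 14)/6 = 48/6 = 8
te_Flooring = (10 + 4·13 + 22)/6 = 84/6 = 14
te_Trim work = (4 + 4·6 + 14)/6 = 42/6 = 7
te_Final inspection = (9 + 4·14 + 19)/6 = 84/6 = 14

Forward pass:
ES_Plumbing rough-in = 0; EF_Plumbing rough-in = 13
ES_HVAC install = 13; EF_HVAC install = 13+3 = 16
ES_Insulation = 13; EF_Insulation = 13+10 = 23
ES_Drywall = max(EF_Plumbing rough-in=13, EF_HVAC install=16) = 16; EF_Drywall = 16+2 = 18
ES_Painting = 16; EF_Painting = 16+8 = 24
ES_Flooring = max(EF_Insulation=23, EF_Painting=24) = 24; EF_Flooring = 24+14 = 38
ES_Trim work = max(EF_Plumbing rough-in=13, EF_Insulation=23) = 23; EF_Trim work = 23+7 = 30
ES_Final inspection = max(EF_Insulation=23, EF_Drywall=18, EF_Flooring=38, EF_Trim work=30) = 38; EF_Final inspection = 38+14 = 52
Expected project duration μ = 52 days. Critical path: Plumbing rough-in → HVAC install → Painting → Flooring → Final inspection.

Backward pass:
LF_Final inspection = 52; LS_Final inspection = 52−14 = 38
LF_Trim work = LS_Final inspection = 38; LS_Trim work = 38−7 = 31
LF_Flooring = LS_Final inspection = 38; LS_Flooring = 38−14 = 24
LF_Painting = LS_Flooring = 24; LS_Painting = 24−8 = 16
LF_Drywall = LS_Final inspection = 38; LS_Drywall = 38−2 = 36
LF_Insulation = min(LS_Flooring=24, LS_Trim work=31, LS_Final inspection=38) = 24; LS_Insulation = 24−10 = 14
LF_HVAC install = min(LS_Drywall=36, LS_Painting=16) = 16; LS_HVAC install = 16−3 = 13
LF_Plumbing rough-in = min(LS_HVAC install=13, LS_Insulation=14, LS_Drywall=36, LS_Trim work=31) = 13; LS_Plumbing rough-in = 13−13 = 0
Slack_Trim work = LS_Trim work − ES_Trim work = 31 − 23 = 8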